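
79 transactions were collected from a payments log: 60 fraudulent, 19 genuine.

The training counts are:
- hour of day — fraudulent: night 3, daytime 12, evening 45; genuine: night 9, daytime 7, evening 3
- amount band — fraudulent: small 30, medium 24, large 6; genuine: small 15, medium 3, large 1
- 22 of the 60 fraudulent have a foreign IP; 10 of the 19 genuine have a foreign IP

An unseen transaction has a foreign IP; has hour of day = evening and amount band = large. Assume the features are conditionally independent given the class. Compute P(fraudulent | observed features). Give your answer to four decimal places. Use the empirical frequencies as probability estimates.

0.9520

fraudulent: (60/79) × (45/60) × (6/60) × (22/60) ≈ 0.0208861
genuine: (19/79) × (3/19) × (1/19) × (10/19) ≈ 0.00105193
P(fraudulent | x) = 0.0208861 / 0.02193803 ≈ 0.9520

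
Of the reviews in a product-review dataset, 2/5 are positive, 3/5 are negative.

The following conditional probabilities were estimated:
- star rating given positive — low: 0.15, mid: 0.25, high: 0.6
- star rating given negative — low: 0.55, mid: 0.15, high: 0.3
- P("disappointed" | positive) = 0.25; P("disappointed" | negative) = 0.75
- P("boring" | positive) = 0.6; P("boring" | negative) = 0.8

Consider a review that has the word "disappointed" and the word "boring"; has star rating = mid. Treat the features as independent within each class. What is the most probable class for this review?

negative

positive: 0.4 × 0.25 × 0.25 × 0.6 = 0.015
negative: 0.6 × 0.15 × 0.75 × 0.8 = 0.054
Highest score → negative.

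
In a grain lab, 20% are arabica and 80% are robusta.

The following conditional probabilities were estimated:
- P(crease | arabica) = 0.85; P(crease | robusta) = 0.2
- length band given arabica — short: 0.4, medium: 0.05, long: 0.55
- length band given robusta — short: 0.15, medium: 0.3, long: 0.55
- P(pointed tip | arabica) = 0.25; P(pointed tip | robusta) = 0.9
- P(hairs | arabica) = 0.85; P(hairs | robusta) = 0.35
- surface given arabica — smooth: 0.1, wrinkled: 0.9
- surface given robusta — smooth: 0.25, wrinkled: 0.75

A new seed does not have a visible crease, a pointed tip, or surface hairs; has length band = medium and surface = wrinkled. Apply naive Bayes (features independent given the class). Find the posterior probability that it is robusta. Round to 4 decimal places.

0.9840

arabica: 0.2 × (1−0.85) × 0.05 × (1−0.25) × (1−0.85) × 0.9 = 0.000151875
robusta: 0.8 × (1−0.2) × 0.3 × (1−0.9) × (1−0.35) × 0.75 = 0.00936
P(robusta | x) = 0.00936 / 0.009511875 ≈ 0.9840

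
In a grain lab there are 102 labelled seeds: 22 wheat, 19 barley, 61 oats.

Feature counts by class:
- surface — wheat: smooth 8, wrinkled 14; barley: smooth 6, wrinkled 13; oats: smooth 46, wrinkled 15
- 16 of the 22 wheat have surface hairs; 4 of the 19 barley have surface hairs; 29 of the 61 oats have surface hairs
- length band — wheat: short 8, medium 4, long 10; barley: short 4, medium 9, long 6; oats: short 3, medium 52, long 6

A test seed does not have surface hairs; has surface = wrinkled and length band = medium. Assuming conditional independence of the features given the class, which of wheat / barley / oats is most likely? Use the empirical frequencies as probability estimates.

wheat: (22/102) × (14/22) × (6/22) × (4/22) ≈ 0.00680603
barley: (19/102) × (13/19) × (15/19) × (9/19) ≈ 0.0476617
oats: (61/102) × (15/61) × (32/61) × (52/61) ≈ 0.0657635
Highest score → oats.

oats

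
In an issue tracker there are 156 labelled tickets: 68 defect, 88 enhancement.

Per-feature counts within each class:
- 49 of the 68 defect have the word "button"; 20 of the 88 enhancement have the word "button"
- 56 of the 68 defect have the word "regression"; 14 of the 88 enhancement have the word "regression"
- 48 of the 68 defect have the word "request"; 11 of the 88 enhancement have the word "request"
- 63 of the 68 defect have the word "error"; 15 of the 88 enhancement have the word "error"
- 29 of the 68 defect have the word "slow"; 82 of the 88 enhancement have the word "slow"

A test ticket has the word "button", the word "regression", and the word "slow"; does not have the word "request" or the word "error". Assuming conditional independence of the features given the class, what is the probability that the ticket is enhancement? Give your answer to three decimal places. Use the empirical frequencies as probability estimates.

defect: (68/156) × (49/68) × (56/68) × (20/68) × (5/68) × (29/68) ≈ 0.00238573
enhancement: (88/156) × (20/88) × (14/88) × (77/88) × (73/88) × (82/88) ≈ 0.0137953
P(enhancement | x) = 0.0137953 / 0.01618103 ≈ 0.853

0.853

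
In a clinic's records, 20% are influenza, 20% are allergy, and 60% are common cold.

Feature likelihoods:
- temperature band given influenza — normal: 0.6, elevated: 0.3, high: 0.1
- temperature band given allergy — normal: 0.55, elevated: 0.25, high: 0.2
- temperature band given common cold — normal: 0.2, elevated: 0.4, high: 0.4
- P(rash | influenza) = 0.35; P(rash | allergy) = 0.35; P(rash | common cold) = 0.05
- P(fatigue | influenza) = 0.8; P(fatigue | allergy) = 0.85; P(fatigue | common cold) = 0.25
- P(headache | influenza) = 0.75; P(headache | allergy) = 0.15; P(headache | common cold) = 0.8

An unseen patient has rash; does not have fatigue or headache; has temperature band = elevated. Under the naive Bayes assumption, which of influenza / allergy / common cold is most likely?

influenza: 0.2 × 0.3 × 0.35 × (1−0.8) × (1−0.75) = 0.00105
allergy: 0.2 × 0.25 × 0.35 × (1−0.85) × (1−0.15) = 0.00223125
common cold: 0.6 × 0.4 × 0.05 × (1−0.25) × (1−0.8) = 0.0018
Highest score → allergy.

allergy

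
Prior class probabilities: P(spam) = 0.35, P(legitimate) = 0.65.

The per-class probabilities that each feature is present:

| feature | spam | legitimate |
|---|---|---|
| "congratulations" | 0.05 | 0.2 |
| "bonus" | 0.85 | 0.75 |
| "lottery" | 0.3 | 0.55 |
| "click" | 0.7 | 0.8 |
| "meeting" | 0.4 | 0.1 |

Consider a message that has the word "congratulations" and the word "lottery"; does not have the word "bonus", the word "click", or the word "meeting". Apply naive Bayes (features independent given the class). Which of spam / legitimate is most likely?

legitimate

spam: 0.35 × 0.05 × (1−0.85) × 0.3 × (1−0.7) × (1−0.4) = 0.00014175
legitimate: 0.65 × 0.2 × (1−0.75) × 0.55 × (1−0.8) × (1−0.1) = 0.0032175
Highest score → legitimate.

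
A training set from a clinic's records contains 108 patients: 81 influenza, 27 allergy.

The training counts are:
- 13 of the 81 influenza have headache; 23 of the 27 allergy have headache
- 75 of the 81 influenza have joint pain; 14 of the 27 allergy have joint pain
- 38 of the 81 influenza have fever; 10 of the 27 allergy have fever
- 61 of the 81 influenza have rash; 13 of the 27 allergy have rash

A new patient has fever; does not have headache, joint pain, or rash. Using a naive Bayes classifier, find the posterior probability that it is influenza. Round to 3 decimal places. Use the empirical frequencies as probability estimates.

influenza: (81/108) × (68/81) × (6/81) × (38/81) × (20/81) ≈ 0.0054025
allergy: (27/108) × (4/27) × (13/27) × (10/27) × (14/27) ≈ 0.00342465
P(influenza | x) = 0.0054025 / 0.00882715 ≈ 0.612

0.612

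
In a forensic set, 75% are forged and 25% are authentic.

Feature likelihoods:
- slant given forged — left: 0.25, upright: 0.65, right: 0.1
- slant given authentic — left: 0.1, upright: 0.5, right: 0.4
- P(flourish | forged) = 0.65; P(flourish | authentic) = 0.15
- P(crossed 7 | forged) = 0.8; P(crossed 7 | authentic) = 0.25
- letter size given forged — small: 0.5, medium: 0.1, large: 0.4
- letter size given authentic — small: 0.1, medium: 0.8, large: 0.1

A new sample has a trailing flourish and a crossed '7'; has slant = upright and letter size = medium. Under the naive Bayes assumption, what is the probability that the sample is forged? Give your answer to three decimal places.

forged: 0.75 × 0.65 × 0.65 × 0.8 × 0.1 = 0.02535
authentic: 0.25 × 0.5 × 0.15 × 0.25 × 0.8 = 0.00375
P(forged | x) = 0.02535 / 0.0291 ≈ 0.871

0.871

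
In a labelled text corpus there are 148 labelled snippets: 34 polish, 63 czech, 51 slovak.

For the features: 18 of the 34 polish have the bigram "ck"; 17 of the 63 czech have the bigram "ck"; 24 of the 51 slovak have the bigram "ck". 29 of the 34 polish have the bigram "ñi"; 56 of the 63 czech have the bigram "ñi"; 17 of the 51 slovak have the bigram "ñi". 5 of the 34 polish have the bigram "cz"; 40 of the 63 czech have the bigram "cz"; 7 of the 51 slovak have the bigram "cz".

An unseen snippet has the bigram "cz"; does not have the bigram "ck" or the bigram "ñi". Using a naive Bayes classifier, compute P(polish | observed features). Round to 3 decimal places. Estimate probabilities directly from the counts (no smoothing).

0.057

polish: (34/148) × (16/34) × (5/34) × (5/34) ≈ 0.00233798
czech: (63/148) × (46/63) × (7/63) × (40/63) ≈ 0.0219267
slovak: (51/148) × (27/51) × (34/51) × (7/51) ≈ 0.0166932
P(polish | x) = 0.00233798 / 0.04095788 ≈ 0.057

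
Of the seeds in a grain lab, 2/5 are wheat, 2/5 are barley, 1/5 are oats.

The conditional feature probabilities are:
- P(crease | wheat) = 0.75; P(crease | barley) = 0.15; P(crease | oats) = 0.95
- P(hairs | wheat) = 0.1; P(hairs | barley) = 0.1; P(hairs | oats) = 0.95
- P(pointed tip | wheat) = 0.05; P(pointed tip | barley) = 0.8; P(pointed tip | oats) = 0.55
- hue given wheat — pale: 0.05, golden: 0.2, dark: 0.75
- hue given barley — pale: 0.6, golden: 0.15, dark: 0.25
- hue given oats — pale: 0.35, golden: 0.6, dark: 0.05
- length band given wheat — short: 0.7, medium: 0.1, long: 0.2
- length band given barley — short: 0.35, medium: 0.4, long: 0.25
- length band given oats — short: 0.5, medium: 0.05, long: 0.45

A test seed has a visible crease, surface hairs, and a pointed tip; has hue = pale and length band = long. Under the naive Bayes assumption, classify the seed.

oats

wheat: 0.4 × 0.75 × 0.1 × 0.05 × 0.05 × 0.2 = 0.000015
barley: 0.4 × 0.15 × 0.1 × 0.8 × 0.6 × 0.25 = 0.00072
oats: 0.2 × 0.95 × 0.95 × 0.55 × 0.35 × 0.45 = 0.0156358125
Highest score → oats.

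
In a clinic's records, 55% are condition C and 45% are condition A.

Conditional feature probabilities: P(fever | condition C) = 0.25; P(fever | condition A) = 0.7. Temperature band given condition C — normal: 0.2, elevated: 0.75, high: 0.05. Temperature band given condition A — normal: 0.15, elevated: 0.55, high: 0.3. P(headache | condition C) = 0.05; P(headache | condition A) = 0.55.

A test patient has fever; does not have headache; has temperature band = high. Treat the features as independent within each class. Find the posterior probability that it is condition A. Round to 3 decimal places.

condition C: 0.55 × 0.25 × 0.05 × (1−0.05) = 0.00653125
condition A: 0.45 × 0.7 × 0.3 × (1−0.55) = 0.042525
P(condition A | x) = 0.042525 / 0.04905625 ≈ 0.867

0.867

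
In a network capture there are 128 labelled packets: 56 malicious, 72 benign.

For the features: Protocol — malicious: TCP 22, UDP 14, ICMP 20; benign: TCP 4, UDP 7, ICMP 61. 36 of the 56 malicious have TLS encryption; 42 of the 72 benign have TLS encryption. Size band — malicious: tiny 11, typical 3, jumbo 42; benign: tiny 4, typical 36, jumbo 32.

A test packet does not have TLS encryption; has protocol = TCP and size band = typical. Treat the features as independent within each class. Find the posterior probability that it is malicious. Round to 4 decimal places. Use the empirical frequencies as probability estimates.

0.3356

malicious: (56/128) × (22/56) × (20/56) × (3/56) ≈ 0.00328842
benign: (72/128) × (4/72) × (30/72) × (36/72) ≈ 0.00651042
P(malicious | x) = 0.00328842 / 0.00979884 ≈ 0.3356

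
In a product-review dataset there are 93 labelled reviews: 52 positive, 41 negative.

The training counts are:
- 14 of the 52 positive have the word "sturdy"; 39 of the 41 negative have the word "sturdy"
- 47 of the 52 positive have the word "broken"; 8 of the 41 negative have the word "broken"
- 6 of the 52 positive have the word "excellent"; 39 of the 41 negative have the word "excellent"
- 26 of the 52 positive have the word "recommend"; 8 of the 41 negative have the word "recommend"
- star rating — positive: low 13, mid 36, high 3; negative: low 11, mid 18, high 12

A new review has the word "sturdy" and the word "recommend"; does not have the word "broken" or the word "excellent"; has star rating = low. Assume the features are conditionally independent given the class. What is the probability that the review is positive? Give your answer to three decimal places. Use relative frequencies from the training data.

positive: (52/93) × (14/52) × (5/52) × (46/52) × (26/52) × (13/52) ≈ 0.00160058
negative: (41/93) × (39/41) × (33/41) × (2/41) × (8/41) × (11/41) ≈ 0.000861932
P(positive | x) = 0.00160058 / 0.002462512 ≈ 0.650

0.650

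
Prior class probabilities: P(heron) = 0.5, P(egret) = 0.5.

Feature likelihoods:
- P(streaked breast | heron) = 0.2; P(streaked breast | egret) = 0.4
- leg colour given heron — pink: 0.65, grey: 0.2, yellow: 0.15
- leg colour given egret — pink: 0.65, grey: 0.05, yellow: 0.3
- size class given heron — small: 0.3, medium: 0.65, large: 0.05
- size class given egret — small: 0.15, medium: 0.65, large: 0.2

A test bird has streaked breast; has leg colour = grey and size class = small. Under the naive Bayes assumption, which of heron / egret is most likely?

heron

heron: 0.5 × 0.2 × 0.2 × 0.3 = 0.006
egret: 0.5 × 0.4 × 0.05 × 0.15 = 0.0015
Highest score → heron.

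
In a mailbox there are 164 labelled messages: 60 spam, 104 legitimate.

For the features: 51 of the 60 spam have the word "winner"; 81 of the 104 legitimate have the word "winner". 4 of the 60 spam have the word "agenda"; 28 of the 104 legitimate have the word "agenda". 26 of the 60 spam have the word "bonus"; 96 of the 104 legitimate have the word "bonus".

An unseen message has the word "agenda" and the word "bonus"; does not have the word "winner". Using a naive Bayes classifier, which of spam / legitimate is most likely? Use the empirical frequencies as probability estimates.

legitimate

spam: (60/164) × (9/60) × (4/60) × (26/60) ≈ 0.00158537
legitimate: (104/164) × (23/104) × (28/104) × (96/104) ≈ 0.0348535
Highest score → legitimate.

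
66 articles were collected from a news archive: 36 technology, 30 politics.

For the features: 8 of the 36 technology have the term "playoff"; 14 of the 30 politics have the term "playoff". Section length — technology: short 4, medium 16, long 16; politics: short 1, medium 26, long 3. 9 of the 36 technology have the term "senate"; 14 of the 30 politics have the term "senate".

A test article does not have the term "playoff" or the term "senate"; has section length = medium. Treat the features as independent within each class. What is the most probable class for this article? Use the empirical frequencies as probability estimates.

technology: (36/66) × (28/36) × (16/36) × (27/36) ≈ 0.141414
politics: (30/66) × (16/30) × (26/30) × (16/30) ≈ 0.112054
Highest score → technology.

technology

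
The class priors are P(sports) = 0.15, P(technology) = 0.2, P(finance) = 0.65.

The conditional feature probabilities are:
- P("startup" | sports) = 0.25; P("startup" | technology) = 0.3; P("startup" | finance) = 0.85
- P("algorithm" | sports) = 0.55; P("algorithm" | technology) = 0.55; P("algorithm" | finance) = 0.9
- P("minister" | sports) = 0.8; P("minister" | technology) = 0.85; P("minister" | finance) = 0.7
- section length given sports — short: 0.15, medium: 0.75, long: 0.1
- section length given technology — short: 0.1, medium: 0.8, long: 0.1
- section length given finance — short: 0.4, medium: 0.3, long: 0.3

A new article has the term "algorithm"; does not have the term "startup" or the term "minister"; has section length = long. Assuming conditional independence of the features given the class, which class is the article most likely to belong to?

sports: 0.15 × (1−0.25) × 0.55 × (1−0.8) × 0.1 = 0.0012375
technology: 0.2 × (1−0.3) × 0.55 × (1−0.85) × 0.1 = 0.001155
finance: 0.65 × (1−0.85) × 0.9 × (1−0.7) × 0.3 = 0.0078975
Highest score → finance.

finance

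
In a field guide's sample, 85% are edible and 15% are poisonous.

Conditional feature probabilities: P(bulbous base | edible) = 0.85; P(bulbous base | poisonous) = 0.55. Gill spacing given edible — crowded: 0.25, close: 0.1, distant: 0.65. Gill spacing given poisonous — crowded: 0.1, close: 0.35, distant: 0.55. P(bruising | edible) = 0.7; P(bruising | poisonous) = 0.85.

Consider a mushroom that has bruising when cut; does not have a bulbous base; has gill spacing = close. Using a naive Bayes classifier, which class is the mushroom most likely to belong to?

edible: 0.85 × (1−0.85) × 0.1 × 0.7 = 0.008925
poisonous: 0.15 × (1−0.55) × 0.35 × 0.85 = 0.02008125
Highest score → poisonous.

poisonous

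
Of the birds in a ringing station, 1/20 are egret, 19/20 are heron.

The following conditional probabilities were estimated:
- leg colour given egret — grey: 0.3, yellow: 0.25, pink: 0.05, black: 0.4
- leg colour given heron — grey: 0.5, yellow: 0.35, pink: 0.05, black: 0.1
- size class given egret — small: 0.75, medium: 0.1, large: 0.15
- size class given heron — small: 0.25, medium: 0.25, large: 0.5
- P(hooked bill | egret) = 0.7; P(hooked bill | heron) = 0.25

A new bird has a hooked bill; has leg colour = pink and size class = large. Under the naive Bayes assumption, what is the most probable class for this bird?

egret: 0.05 × 0.05 × 0.15 × 0.7 = 0.0002625
heron: 0.95 × 0.05 × 0.5 × 0.25 = 0.0059375
Highest score → heron.

heron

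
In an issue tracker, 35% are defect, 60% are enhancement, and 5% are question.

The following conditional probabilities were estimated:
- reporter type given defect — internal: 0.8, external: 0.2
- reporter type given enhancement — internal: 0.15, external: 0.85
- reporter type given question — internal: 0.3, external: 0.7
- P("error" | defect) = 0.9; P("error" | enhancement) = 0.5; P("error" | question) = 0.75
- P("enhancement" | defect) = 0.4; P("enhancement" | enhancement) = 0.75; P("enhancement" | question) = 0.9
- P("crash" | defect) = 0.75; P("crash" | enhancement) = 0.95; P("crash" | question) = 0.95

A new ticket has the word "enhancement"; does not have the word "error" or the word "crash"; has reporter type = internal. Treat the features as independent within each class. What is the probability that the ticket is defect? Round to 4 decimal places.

0.6013

defect: 0.35 × 0.8 × (1−0.9) × 0.4 × (1−0.75) = 0.0028
enhancement: 0.6 × 0.15 × (1−0.5) × 0.75 × (1−0.95) = 0.0016875
question: 0.05 × 0.3 × (1−0.75) × 0.9 × (1−0.95) = 0.00016875
P(defect | x) = 0.0028 / 0.00465625 ≈ 0.6013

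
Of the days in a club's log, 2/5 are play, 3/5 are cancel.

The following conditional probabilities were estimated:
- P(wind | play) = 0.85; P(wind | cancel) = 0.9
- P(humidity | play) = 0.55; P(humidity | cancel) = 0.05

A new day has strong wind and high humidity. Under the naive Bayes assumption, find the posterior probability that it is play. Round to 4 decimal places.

0.8738

play: 0.4 × 0.85 × 0.55 = 0.187
cancel: 0.6 × 0.9 × 0.05 = 0.027
P(play | x) = 0.187 / 0.214 ≈ 0.8738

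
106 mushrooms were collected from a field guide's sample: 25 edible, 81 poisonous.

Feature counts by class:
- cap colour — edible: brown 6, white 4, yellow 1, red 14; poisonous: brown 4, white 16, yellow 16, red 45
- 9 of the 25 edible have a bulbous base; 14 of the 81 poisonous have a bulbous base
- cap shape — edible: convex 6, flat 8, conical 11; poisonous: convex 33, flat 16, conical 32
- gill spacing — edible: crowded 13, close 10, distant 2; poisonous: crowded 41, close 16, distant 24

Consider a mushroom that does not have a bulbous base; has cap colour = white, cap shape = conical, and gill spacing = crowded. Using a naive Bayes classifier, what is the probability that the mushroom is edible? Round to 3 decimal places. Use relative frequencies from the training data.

edible: (25/106) × (4/25) × (16/25) × (11/25) × (13/25) ≈ 0.00552574
poisonous: (81/106) × (16/81) × (67/81) × (32/81) × (41/81) ≈ 0.0249671
P(edible | x) = 0.00552574 / 0.03049284 ≈ 0.181

0.181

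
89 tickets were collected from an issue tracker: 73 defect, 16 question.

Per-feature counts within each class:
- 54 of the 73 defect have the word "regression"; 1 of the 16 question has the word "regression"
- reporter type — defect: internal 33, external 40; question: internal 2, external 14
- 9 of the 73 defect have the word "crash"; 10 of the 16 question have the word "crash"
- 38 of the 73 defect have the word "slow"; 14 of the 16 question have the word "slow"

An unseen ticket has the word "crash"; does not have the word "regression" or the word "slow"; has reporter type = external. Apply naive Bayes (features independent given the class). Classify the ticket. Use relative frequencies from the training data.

defect: (73/89) × (19/73) × (40/73) × (9/73) × (35/73) ≈ 0.00691458
question: (16/89) × (15/16) × (14/16) × (10/16) × (2/16) ≈ 0.0115212
Highest score → question.

question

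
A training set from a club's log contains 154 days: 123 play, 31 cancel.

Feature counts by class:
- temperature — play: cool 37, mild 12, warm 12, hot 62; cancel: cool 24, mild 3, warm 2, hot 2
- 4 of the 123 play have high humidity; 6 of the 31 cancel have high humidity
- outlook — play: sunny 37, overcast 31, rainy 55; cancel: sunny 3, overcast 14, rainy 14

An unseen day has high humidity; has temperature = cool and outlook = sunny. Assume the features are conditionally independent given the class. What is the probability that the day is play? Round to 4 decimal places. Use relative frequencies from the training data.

play: (123/154) × (37/123) × (4/123) × (37/123) ≈ 0.00235035
cancel: (31/154) × (24/31) × (6/31) × (3/31) ≈ 0.00291904
P(play | x) = 0.00235035 / 0.00526939 ≈ 0.4460

0.4460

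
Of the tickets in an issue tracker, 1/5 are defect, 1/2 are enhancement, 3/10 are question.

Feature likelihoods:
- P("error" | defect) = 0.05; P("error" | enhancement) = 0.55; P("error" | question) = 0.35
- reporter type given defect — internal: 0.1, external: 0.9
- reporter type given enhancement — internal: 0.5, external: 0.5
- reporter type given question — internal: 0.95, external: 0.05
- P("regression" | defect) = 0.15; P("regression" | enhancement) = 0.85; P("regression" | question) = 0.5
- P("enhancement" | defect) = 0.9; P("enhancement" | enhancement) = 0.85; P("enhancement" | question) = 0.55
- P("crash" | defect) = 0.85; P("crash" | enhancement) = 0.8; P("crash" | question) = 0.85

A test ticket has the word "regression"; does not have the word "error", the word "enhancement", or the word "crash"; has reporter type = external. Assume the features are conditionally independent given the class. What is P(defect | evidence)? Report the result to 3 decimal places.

0.107

defect: 0.2 × (1−0.05) × 0.9 × 0.15 × (1−0.9) × (1−0.85) = 0.00038475
enhancement: 0.5 × (1−0.55) × 0.5 × 0.85 × (1−0.85) × (1−0.8) = 0.00286875
question: 0.3 × (1−0.35) × 0.05 × 0.5 × (1−0.55) × (1−0.85) = 0.0003290625
P(defect | x) = 0.00038475 / 0.0035825625 ≈ 0.107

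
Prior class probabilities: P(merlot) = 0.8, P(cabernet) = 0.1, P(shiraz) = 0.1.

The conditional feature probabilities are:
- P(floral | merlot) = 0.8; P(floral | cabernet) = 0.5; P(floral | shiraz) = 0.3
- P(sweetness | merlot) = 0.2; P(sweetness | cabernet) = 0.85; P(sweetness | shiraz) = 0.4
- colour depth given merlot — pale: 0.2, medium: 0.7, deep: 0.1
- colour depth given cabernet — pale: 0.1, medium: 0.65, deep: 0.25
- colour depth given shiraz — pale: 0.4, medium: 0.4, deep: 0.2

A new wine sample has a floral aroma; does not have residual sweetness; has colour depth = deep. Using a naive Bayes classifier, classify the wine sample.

merlot: 0.8 × 0.8 × (1−0.2) × 0.1 = 0.0512
cabernet: 0.1 × 0.5 × (1−0.85) × 0.25 = 0.001875
shiraz: 0.1 × 0.3 × (1−0.4) × 0.2 = 0.0036
Highest score → merlot.

merlot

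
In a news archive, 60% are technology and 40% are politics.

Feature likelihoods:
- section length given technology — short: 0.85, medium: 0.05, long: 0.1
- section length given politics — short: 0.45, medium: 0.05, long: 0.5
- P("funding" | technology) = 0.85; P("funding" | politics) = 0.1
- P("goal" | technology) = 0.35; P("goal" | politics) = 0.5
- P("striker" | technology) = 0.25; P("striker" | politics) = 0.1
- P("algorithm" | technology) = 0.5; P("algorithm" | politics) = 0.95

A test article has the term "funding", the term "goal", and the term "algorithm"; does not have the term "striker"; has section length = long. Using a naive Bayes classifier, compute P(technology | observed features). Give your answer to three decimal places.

0.439

technology: 0.6 × 0.1 × 0.85 × 0.35 × (1−0.25) × 0.5 = 0.00669375
politics: 0.4 × 0.5 × 0.1 × 0.5 × (1−0.1) × 0.95 = 0.00855
P(technology | x) = 0.00669375 / 0.01524375 ≈ 0.439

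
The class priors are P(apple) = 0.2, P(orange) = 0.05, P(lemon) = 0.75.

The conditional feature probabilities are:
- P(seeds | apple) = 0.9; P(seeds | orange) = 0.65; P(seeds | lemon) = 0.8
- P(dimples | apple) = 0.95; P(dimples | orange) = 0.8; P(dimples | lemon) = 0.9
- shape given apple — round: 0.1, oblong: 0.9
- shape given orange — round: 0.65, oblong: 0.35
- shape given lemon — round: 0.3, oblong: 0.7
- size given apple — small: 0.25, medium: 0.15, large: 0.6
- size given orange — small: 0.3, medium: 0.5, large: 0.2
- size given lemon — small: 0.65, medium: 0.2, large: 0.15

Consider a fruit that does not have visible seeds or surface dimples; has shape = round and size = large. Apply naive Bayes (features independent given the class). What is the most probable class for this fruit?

apple: 0.2 × (1−0.9) × (1−0.95) × 0.1 × 0.6 = 0.00006
orange: 0.05 × (1−0.65) × (1−0.8) × 0.65 × 0.2 = 0.000455
lemon: 0.75 × (1−0.8) × (1−0.9) × 0.3 × 0.15 = 0.000675
Highest score → lemon.

lemon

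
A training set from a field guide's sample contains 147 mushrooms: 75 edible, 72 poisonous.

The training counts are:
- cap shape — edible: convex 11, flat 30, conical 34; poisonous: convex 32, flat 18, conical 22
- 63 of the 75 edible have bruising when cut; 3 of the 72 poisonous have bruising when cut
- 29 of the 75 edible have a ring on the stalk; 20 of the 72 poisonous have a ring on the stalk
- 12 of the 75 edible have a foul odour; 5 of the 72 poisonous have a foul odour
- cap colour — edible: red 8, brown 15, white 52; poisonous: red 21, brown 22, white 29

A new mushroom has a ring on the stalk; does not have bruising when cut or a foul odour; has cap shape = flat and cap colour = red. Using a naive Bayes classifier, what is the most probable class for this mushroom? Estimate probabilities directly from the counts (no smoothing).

edible: (75/147) × (30/75) × (12/75) × (29/75) × (63/75) × (8/75) ≈ 0.00113128
poisonous: (72/147) × (18/72) × (69/72) × (20/72) × (67/72) × (21/72) ≈ 0.00884705
Highest score → poisonous.

poisonous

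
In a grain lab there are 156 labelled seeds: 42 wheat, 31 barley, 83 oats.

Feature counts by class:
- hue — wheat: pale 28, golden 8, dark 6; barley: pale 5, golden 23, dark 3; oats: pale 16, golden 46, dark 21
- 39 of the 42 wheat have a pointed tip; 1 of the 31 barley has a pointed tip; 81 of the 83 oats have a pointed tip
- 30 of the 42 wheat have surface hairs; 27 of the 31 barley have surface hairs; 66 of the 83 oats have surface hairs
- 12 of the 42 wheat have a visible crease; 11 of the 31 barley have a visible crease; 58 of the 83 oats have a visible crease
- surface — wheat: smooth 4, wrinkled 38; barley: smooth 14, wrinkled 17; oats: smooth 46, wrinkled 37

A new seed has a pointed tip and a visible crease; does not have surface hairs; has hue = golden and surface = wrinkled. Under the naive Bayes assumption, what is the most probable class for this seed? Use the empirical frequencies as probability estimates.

oats

wheat: (42/156) × (8/42) × (39/42) × (12/42) × (12/42) × (38/42) ≈ 0.00351705
barley: (31/156) × (23/31) × (1/31) × (4/31) × (11/31) × (17/31) ≈ 0.000119415
oats: (83/156) × (46/83) × (81/83) × (17/83) × (58/83) × (37/83) ≈ 0.0183605
Highest score → oats.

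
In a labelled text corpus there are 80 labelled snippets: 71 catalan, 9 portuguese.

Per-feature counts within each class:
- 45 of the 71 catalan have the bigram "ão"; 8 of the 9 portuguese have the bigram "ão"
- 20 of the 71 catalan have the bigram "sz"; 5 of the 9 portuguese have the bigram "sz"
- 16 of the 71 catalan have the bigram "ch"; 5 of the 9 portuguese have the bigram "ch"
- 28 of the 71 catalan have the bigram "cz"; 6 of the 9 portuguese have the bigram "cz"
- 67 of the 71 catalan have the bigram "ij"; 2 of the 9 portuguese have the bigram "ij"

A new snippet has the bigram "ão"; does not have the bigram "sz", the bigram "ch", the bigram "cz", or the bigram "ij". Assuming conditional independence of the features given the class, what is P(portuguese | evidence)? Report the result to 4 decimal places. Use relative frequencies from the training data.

catalan: (71/80) × (45/71) × (51/71) × (55/71) × (43/71) × (4/71) ≈ 0.0106795
portuguese: (9/80) × (8/9) × (4/9) × (4/9) × (3/9) × (7/9) ≈ 0.00512117
P(portuguese | x) = 0.00512117 / 0.01580067 ≈ 0.3241

0.3241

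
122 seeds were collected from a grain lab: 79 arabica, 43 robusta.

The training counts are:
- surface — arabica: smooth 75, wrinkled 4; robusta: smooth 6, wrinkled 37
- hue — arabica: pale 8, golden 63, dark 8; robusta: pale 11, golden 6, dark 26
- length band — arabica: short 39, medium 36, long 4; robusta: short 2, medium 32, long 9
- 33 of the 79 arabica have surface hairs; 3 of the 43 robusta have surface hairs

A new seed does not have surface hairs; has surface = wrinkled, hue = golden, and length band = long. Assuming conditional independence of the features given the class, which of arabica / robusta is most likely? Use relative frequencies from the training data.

arabica: (79/122) × (4/79) × (63/79) × (4/79) × (46/79) ≈ 0.000770863
robusta: (43/122) × (37/43) × (6/43) × (9/43) × (40/43) ≈ 0.0082393
Highest score → robusta.

robusta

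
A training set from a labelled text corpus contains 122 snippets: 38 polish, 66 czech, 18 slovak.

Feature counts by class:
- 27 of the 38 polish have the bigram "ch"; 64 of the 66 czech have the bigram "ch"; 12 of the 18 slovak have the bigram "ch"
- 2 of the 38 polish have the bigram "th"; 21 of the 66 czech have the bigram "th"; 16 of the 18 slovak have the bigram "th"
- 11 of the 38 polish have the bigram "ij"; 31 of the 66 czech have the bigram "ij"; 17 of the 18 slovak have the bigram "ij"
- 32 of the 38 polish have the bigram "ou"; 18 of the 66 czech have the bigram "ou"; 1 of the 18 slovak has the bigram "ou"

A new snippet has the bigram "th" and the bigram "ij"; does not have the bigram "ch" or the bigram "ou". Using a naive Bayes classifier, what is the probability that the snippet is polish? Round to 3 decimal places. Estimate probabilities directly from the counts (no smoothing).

0.005

polish: (38/122) × (11/38) × (2/38) × (11/38) × (6/38) ≈ 0.000216898
czech: (66/122) × (2/66) × (21/66) × (31/66) × (48/66) ≈ 0.00178181
slovak: (18/122) × (6/18) × (16/18) × (17/18) × (17/18) ≈ 0.0389935
P(polish | x) = 0.000216898 / 0.040992208 ≈ 0.005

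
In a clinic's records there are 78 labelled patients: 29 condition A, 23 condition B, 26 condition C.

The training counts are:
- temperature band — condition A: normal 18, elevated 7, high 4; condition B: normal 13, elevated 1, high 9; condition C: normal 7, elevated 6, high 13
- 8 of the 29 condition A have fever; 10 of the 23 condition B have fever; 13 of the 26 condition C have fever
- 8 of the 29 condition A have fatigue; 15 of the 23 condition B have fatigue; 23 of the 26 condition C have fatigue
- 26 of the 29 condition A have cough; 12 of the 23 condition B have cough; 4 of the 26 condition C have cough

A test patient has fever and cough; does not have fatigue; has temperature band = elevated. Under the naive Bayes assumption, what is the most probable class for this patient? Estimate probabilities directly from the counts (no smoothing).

condition A

condition A: (29/78) × (7/29) × (8/29) × (21/29) × (26/29) ≈ 0.0160728
condition B: (23/78) × (1/23) × (10/23) × (8/23) × (12/23) ≈ 0.00101156
condition C: (26/78) × (6/26) × (13/26) × (3/26) × (4/26) ≈ 0.000682749
Highest score → condition A.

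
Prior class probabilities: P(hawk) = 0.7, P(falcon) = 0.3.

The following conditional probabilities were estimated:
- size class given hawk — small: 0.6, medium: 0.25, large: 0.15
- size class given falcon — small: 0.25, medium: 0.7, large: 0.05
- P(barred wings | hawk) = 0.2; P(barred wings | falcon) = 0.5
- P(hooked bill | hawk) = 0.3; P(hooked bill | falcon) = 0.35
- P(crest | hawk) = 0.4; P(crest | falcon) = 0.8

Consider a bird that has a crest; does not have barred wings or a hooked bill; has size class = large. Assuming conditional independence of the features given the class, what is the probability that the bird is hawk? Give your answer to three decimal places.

0.858

hawk: 0.7 × 0.15 × (1−0.2) × (1−0.3) × 0.4 = 0.02352
falcon: 0.3 × 0.05 × (1−0.5) × (1−0.35) × 0.8 = 0.0039
P(hawk | x) = 0.02352 / 0.02742 ≈ 0.858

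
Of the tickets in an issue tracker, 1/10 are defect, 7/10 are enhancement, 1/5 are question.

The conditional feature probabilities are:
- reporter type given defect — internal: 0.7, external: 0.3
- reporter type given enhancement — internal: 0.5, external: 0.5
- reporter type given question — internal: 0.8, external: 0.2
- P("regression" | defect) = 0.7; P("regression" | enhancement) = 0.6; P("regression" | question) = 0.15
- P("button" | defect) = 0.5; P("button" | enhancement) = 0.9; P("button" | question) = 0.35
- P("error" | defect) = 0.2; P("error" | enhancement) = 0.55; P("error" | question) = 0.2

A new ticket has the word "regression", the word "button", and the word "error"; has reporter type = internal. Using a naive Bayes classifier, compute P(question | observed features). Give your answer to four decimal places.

0.0152

defect: 0.1 × 0.7 × 0.7 × 0.5 × 0.2 = 0.0049
enhancement: 0.7 × 0.5 × 0.6 × 0.9 × 0.55 = 0.10395
question: 0.2 × 0.8 × 0.15 × 0.35 × 0.2 = 0.00168
P(question | x) = 0.00168 / 0.11053 ≈ 0.0152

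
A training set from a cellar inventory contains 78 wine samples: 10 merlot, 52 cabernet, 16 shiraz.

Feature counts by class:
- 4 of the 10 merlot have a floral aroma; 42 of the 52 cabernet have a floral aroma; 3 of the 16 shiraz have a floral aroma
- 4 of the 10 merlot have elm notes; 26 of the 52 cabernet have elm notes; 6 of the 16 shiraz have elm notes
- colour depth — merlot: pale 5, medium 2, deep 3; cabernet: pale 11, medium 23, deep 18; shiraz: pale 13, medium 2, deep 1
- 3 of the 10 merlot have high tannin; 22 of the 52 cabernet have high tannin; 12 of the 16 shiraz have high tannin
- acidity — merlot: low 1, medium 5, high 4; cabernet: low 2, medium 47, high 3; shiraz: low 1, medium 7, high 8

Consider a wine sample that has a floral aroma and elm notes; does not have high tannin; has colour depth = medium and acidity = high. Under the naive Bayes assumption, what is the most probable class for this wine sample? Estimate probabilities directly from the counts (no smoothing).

cabernet

merlot: (10/78) × (4/10) × (4/10) × (2/10) × (7/10) × (4/10) ≈ 0.00114872
cabernet: (52/78) × (42/52) × (26/52) × (23/52) × (30/52) × (3/52) ≈ 0.00396356
shiraz: (16/78) × (3/16) × (6/16) × (2/16) × (4/16) × (8/16) ≈ 0.000225361
Highest score → cabernet.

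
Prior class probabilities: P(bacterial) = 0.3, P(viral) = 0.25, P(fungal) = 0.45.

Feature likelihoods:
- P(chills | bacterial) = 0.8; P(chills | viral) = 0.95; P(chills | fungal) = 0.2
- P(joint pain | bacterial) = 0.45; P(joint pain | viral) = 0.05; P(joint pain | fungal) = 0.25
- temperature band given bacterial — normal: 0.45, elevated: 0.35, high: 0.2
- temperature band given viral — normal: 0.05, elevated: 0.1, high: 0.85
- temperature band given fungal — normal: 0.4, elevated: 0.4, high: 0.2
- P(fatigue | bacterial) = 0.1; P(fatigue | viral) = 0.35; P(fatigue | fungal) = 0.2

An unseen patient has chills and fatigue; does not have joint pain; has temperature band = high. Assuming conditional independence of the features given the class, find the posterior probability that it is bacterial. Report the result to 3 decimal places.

bacterial: 0.3 × 0.8 × (1−0.45) × 0.2 × 0.1 = 0.00264
viral: 0.25 × 0.95 × (1−0.05) × 0.85 × 0.35 = 0.0671234375
fungal: 0.45 × 0.2 × (1−0.25) × 0.2 × 0.2 = 0.0027
P(bacterial | x) = 0.00264 / 0.0724634375 ≈ 0.036

0.036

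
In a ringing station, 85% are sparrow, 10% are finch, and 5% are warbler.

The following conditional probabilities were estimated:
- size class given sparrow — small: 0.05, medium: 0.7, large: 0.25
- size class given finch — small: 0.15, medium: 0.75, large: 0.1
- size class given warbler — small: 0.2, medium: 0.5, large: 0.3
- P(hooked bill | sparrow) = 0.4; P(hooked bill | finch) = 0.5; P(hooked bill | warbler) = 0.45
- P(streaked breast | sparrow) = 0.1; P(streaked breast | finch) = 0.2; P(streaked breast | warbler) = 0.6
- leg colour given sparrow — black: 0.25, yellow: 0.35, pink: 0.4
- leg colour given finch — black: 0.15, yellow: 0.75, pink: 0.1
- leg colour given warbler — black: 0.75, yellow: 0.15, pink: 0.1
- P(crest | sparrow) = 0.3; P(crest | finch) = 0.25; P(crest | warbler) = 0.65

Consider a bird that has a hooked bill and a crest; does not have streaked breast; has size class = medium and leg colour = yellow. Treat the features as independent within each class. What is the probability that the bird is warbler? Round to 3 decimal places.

0.015

sparrow: 0.85 × 0.7 × 0.4 × (1−0.1) × 0.35 × 0.3 = 0.022491
finch: 0.1 × 0.75 × 0.5 × (1−0.2) × 0.75 × 0.25 = 0.005625
warbler: 0.05 × 0.5 × 0.45 × (1−0.6) × 0.15 × 0.65 = 0.00043875
P(warbler | x) = 0.00043875 / 0.02855475 ≈ 0.015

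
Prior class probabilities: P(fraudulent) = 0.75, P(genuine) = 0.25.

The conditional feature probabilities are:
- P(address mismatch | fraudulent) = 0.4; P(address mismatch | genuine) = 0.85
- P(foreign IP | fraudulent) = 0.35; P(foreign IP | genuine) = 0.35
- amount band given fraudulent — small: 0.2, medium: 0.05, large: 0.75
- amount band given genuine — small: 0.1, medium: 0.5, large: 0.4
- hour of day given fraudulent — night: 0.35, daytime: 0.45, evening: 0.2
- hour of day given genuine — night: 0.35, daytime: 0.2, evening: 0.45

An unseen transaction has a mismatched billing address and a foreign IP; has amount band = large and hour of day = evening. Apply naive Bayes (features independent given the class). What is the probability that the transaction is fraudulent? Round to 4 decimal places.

fraudulent: 0.75 × 0.4 × 0.35 × 0.75 × 0.2 = 0.01575
genuine: 0.25 × 0.85 × 0.35 × 0.4 × 0.45 = 0.0133875
P(fraudulent | x) = 0.01575 / 0.0291375 ≈ 0.5405

0.5405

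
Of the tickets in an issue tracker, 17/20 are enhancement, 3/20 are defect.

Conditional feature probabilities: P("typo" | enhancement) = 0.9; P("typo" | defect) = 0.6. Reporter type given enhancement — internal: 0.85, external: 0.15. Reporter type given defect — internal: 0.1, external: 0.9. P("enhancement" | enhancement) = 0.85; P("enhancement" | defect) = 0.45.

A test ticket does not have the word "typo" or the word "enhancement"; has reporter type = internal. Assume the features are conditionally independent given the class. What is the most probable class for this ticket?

enhancement

enhancement: 0.85 × (1−0.9) × 0.85 × (1−0.85) = 0.0108375
defect: 0.15 × (1−0.6) × 0.1 × (1−0.45) = 0.0033
Highest score → enhancement.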